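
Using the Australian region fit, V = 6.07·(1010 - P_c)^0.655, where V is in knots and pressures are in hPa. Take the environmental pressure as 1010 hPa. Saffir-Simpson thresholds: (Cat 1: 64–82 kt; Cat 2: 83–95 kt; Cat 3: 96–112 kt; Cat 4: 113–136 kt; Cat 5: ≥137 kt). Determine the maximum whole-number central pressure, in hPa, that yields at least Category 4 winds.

923 hPa

Category 4 begins at V = 113 kt.
Required ΔP = (113/6.07)^(1/0.655) = 18.616^1.527 ≈ 86.85 hPa.
P_c ≤ 1010 − 86.85 = 923.15, so the highest integer P_c is 923 hPa.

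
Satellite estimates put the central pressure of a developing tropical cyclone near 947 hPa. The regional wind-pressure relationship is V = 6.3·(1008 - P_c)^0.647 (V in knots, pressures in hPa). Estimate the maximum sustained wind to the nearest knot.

90 kt

ΔP = 1008 − 947 = 61 hPa.
61^0.647 ≈ 14.293.
V ≈ 6.3 × 14.293 ≈ 90.0 kt.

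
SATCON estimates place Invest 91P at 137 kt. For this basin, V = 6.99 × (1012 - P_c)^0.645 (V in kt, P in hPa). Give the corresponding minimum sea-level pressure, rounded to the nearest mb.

ΔP = (V / 6.99)^(1/0.645) = (137/6.99)^1.550.
137/6.99 = 19.599; 19.599^1.550 ≈ 100.80 mb.
P_c = 1012 − 100.80 = 911.20 ≈ 911 mb.

911 mb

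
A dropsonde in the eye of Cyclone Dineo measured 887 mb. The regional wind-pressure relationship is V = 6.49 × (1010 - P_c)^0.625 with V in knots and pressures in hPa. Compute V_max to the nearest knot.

ΔP = 1010 − 887 = 123 mb.
123^0.625 ≈ 20.239.
V ≈ 6.49 × 20.239 ≈ 131.4 kt.

131 kt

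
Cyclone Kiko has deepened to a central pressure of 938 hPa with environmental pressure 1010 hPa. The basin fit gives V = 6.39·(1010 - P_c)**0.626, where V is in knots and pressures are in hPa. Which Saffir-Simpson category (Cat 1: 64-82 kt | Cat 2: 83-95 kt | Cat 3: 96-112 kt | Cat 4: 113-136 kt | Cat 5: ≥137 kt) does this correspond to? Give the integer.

2

ΔP = 1010 − 938 = 72 hPa.
V ≈ 6.39 × 72^0.626 = 6.39 × 14.54 ≈ 93 kt.
93 kt falls in the Category 2 band.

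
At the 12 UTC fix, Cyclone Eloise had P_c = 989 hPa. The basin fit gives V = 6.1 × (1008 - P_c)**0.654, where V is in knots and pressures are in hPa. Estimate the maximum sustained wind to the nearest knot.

42 kt

ΔP = 1008 − 989 = 19 hPa.
19^0.654 ≈ 6.860.
V ≈ 6.1 × 6.860 ≈ 41.8 kt.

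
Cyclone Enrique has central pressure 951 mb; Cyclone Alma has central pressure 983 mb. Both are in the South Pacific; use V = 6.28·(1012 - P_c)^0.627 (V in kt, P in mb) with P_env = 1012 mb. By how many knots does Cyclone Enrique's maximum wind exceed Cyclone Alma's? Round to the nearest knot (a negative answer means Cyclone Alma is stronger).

31 kt

Cyclone Enrique: ΔP = 61; V ≈ 6.28 × 61^0.627 ≈ 82.67 kt.
Cyclone Alma: ΔP = 29; V ≈ 6.28 × 29^0.627 ≈ 51.87 kt.
Difference ≈ 82.67 − 51.87 = 30.80 → 31 kt.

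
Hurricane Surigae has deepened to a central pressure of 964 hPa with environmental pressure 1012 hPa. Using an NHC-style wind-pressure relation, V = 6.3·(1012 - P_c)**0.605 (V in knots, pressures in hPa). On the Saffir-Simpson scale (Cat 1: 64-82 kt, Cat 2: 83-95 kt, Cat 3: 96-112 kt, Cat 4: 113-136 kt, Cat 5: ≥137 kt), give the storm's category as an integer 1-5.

ΔP = 1012 − 964 = 48 hPa.
V ≈ 6.3 × 48^0.605 = 6.3 × 10.40 ≈ 66 kt.
66 kt falls in the Category 1 band.

1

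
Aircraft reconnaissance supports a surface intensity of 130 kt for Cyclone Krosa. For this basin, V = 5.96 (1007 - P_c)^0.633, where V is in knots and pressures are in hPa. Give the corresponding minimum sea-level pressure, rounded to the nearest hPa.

877 hPa

ΔP = (V / 5.96)^(1/0.633) = (130/5.96)^1.580.
130/5.96 = 21.812; 21.812^1.580 ≈ 130.27 hPa.
P_c = 1007 − 130.27 = 876.73 ≈ 877 hPa.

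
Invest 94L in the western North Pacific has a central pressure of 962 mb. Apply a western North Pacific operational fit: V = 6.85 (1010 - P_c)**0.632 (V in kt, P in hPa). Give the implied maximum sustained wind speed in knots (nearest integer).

ΔP = 1010 − 962 = 48 mb.
48^0.632 ≈ 11.549.
V ≈ 6.85 × 11.549 ≈ 79.1 kt.

79 kt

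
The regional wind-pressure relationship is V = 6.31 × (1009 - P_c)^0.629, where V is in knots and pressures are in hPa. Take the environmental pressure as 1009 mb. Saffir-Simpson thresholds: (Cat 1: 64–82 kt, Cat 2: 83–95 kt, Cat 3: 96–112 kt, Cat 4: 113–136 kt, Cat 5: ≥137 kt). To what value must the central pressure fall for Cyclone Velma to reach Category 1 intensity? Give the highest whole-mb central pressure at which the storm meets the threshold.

969 mb

Category 1 begins at V = 64 kt.
Required ΔP = (64/6.31)^(1/0.629) = 10.143^1.590 ≈ 39.77 mb.
P_c ≤ 1009 − 39.77 = 969.23, so the highest integer P_c is 969 mb.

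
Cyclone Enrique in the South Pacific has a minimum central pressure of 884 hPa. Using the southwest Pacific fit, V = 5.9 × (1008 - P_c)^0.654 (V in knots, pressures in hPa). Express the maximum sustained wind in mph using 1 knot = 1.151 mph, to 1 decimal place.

158.9 mph

ΔP = 1008 − 884 = 124 hPa.
V ≈ 5.9 × 124^0.654 = 5.9 × 23.394 ≈ 138.022 kt.
138.022 × 1.151 ≈ 158.86 mph → 158.9 mph.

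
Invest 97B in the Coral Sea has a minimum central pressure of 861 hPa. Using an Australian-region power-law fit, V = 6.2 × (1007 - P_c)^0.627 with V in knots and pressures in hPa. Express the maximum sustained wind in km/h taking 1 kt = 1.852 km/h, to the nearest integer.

ΔP = 1007 − 861 = 146 hPa.
V ≈ 6.2 × 146^0.627 = 6.2 × 22.754 ≈ 141.072 kt.
141.072 × 1.852 ≈ 261.27 km/h → 261 km/h.

261 km/h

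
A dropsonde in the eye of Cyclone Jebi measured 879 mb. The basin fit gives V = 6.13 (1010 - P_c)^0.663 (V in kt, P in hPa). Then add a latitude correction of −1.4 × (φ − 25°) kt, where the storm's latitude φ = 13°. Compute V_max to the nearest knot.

172 kt

ΔP = 1010 − 879 = 131 mb.
131^0.663 ≈ 25.337.
V ≈ 6.13 × 25.337 ≈ 155.3 kt.
Latitude correction: −1.4 × (13 − 25) = 16.8 kt.
Corrected V ≈ 172.1 kt → 172 kt.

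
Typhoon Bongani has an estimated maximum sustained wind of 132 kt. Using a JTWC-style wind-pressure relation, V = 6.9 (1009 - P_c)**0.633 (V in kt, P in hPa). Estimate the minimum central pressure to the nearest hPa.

ΔP = (V / 6.9)^(1/0.633) = (132/6.9)^1.580.
132/6.9 = 19.130; 19.130^1.580 ≈ 105.89 hPa.
P_c = 1009 − 105.89 = 903.11 ≈ 903 hPa.

903 hPa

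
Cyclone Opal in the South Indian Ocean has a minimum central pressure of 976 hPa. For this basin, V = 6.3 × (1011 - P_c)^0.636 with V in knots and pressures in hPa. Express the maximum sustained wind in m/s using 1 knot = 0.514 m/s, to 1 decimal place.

ΔP = 1011 − 976 = 35 hPa.
V ≈ 6.3 × 35^0.636 = 6.3 × 9.595 ≈ 60.446 kt.
60.446 × 0.514 ≈ 31.07 m/s → 31.1 m/s.

31.1 m/s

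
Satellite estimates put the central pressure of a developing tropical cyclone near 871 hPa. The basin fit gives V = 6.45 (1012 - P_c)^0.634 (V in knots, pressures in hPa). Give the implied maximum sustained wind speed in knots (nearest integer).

149 kt

ΔP = 1012 − 871 = 141 hPa.
141^0.634 ≈ 23.046.
V ≈ 6.45 × 23.046 ≈ 148.6 kt.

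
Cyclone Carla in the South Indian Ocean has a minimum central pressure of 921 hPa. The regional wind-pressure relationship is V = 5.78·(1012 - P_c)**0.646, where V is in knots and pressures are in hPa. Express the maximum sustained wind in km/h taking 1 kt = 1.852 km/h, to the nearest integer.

197 km/h

ΔP = 1012 − 921 = 91 hPa.
V ≈ 5.78 × 91^0.646 = 5.78 × 18.431 ≈ 106.529 kt.
106.529 × 1.852 ≈ 197.29 km/h → 197 km/h.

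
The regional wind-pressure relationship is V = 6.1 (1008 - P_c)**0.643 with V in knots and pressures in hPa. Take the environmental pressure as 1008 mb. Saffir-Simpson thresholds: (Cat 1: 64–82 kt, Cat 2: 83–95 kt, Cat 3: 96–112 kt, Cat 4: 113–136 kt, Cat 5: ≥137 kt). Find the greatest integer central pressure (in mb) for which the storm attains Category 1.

Category 1 begins at V = 64 kt.
Required ΔP = (64/6.1)^(1/0.643) = 10.492^1.555 ≈ 38.69 mb.
P_c ≤ 1008 − 38.69 = 969.31, so the highest integer P_c is 969 mb.

969 mb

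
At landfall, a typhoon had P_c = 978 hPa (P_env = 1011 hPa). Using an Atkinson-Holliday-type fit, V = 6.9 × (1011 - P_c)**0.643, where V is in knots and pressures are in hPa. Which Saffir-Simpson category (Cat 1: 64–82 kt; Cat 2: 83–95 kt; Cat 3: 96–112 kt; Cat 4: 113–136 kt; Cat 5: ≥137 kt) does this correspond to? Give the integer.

1

ΔP = 1011 − 978 = 33 hPa.
V ≈ 6.9 × 33^0.643 = 6.9 × 9.47 ≈ 65 kt.
65 kt falls in the Category 1 band.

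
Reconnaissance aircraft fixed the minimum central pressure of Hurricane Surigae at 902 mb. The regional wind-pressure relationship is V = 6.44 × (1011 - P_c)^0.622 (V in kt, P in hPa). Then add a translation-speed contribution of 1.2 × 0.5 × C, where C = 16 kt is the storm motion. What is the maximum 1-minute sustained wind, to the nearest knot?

129 kt

ΔP = 1011 − 902 = 109 mb.
109^0.622 ≈ 18.505.
V ≈ 6.44 × 18.505 ≈ 119.2 kt.
Translation term: 1.2 × 0.5 × 16 = 9.6 kt.
Corrected V ≈ 128.8 kt → 129 kt.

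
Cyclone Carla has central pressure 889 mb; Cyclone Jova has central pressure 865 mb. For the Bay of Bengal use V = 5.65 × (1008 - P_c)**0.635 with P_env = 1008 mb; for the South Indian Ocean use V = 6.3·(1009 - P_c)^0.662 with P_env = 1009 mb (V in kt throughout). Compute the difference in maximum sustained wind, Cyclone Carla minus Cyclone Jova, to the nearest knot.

-52 kt

Cyclone Carla: ΔP = 119; V ≈ 5.65 × 119^0.635 ≈ 117.50 kt.
Cyclone Jova: ΔP = 144; V ≈ 6.3 × 144^0.662 ≈ 169.11 kt.
Difference ≈ 117.50 − 169.11 = -51.61 → -52 kt.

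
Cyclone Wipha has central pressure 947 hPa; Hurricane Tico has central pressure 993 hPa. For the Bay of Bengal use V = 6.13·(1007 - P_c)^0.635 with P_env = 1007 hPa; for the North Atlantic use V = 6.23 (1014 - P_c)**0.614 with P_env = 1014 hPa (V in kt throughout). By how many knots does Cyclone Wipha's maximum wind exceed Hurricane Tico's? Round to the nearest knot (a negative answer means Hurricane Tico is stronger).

42 kt

Cyclone Wipha: ΔP = 60; V ≈ 6.13 × 60^0.635 ≈ 82.53 kt.
Hurricane Tico: ΔP = 21; V ≈ 6.23 × 21^0.614 ≈ 40.40 kt.
Difference ≈ 82.53 − 40.40 = 42.13 → 42 kt.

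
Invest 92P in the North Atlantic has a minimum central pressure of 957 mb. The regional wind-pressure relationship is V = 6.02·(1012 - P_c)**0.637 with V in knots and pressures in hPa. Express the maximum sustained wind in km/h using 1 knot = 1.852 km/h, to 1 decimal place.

143.2 km/h

ΔP = 1012 − 957 = 55 mb.
V ≈ 6.02 × 55^0.637 = 6.02 × 12.841 ≈ 77.305 kt.
77.305 × 1.852 ≈ 143.17 km/h → 143.2 km/h.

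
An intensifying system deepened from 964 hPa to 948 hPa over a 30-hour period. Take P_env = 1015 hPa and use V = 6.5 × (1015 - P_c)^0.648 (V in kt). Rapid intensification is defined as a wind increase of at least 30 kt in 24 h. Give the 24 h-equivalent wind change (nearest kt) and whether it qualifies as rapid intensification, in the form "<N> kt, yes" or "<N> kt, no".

V₁: ΔP = 51, V ≈ 6.5 × 51^0.648 ≈ 83.07 kt.
V₂: ΔP = 67, V ≈ 6.5 × 67^0.648 ≈ 99.13 kt.
ΔV over 30 h = 16.06 kt → 24 h equivalent = 16.06 × 24/30 ≈ 12.85 kt.
13 kt < 30 kt ⇒ not rapid intensification.

13 kt, no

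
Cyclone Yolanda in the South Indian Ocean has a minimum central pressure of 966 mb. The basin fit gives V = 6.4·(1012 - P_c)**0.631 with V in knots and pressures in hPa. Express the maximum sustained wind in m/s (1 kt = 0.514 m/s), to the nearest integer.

37 m/s

ΔP = 1012 − 966 = 46 mb.
V ≈ 6.4 × 46^0.631 = 6.4 × 11.200 ≈ 71.677 kt.
71.677 × 0.514 ≈ 36.84 m/s → 37 m/s.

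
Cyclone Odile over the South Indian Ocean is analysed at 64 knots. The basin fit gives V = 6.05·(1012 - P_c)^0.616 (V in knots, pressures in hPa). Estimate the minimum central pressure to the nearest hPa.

ΔP = (V / 6.05)^(1/0.616) = (64/6.05)^1.623.
64/6.05 = 10.579; 10.579^1.623 ≈ 46.03 hPa.
P_c = 1012 − 46.03 = 965.97 ≈ 966 hPa.

966 hPa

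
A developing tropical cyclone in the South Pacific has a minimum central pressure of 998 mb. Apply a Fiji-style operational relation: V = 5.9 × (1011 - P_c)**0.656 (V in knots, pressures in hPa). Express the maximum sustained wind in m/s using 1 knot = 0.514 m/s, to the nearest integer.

16 m/s

ΔP = 1011 − 998 = 13 mb.
V ≈ 5.9 × 13^0.656 = 5.9 × 5.380 ≈ 31.739 kt.
31.739 × 0.514 ≈ 16.31 m/s → 16 m/s.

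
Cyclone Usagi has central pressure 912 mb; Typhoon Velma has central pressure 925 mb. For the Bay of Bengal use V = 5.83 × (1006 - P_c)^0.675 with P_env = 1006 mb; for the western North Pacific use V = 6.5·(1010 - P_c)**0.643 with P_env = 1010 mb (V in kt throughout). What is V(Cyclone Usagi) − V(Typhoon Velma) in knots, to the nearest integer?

Cyclone Usagi: ΔP = 94; V ≈ 5.83 × 94^0.675 ≈ 125.18 kt.
Typhoon Velma: ΔP = 85; V ≈ 6.5 × 85^0.643 ≈ 113.12 kt.
Difference ≈ 125.18 − 113.12 = 12.06 → 12 kt.

12 kt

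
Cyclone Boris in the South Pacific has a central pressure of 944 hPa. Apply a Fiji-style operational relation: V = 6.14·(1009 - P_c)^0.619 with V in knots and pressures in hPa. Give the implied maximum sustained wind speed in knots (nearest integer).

81 kt

ΔP = 1009 − 944 = 65 hPa.
65^0.619 ≈ 13.249.
V ≈ 6.14 × 13.249 ≈ 81.4 kt.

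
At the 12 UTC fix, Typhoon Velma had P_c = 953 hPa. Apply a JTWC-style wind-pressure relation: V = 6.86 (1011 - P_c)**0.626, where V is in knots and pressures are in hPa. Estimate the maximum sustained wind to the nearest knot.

ΔP = 1011 − 953 = 58 hPa.
58^0.626 ≈ 12.703.
V ≈ 6.86 × 12.703 ≈ 87.1 kt.

87 kt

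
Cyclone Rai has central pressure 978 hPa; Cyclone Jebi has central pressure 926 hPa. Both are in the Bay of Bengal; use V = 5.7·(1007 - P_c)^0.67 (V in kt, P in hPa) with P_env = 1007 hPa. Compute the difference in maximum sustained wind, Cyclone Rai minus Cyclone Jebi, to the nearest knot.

-54 kt

Cyclone Rai: ΔP = 29; V ≈ 5.7 × 29^0.67 ≈ 54.41 kt.
Cyclone Jebi: ΔP = 81; V ≈ 5.7 × 81^0.67 ≈ 108.28 kt.
Difference ≈ 54.41 − 108.28 = -53.87 → -54 kt.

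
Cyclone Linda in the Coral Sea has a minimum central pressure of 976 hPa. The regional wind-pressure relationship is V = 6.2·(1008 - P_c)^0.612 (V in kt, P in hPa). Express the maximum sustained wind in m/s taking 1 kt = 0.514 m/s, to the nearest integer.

27 m/s

ΔP = 1008 − 976 = 32 hPa.
V ≈ 6.2 × 32^0.612 = 6.2 × 8.340 ≈ 51.706 kt.
51.706 × 0.514 ≈ 26.58 m/s → 27 m/s.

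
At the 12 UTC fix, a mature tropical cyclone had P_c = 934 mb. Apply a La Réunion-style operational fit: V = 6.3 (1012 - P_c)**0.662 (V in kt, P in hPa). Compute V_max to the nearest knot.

113 kt

ΔP = 1012 − 934 = 78 mb.
78^0.662 ≈ 17.888.
V ≈ 6.3 × 17.888 ≈ 112.7 kt.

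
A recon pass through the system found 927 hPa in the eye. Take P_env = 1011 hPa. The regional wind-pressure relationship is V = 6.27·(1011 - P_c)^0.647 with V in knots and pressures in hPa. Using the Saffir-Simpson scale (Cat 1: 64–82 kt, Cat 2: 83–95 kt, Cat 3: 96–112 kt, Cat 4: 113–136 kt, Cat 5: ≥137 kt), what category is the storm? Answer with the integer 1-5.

ΔP = 1011 − 927 = 84 hPa.
V ≈ 6.27 × 84^0.647 = 6.27 × 17.58 ≈ 110 kt.
110 kt falls in the Category 3 band.

3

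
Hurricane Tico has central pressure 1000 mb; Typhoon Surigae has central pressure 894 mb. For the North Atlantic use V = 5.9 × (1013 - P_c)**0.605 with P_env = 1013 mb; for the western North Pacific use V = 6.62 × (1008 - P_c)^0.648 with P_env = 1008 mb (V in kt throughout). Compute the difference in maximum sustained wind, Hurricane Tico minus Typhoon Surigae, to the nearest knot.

Hurricane Tico: ΔP = 13; V ≈ 5.9 × 13^0.605 ≈ 27.85 kt.
Typhoon Surigae: ΔP = 114; V ≈ 6.62 × 114^0.648 ≈ 142.47 kt.
Difference ≈ 27.85 − 142.47 = -114.62 → -115 kt.

-115 kt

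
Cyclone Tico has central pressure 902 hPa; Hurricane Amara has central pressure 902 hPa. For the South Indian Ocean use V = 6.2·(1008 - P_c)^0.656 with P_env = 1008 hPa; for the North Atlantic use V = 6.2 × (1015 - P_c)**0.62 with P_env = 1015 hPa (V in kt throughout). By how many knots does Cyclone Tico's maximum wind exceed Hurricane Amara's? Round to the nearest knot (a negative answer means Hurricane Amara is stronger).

Cyclone Tico: ΔP = 106; V ≈ 6.2 × 106^0.656 ≈ 132.13 kt.
Hurricane Amara: ΔP = 113; V ≈ 6.2 × 113^0.62 ≈ 116.23 kt.
Difference ≈ 132.13 − 116.23 = 15.90 → 16 kt.

16 kt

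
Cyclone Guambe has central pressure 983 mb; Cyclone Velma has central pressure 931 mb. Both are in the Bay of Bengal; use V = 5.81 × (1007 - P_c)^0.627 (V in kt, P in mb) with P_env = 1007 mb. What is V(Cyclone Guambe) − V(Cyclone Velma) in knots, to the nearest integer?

Cyclone Guambe: ΔP = 24; V ≈ 5.81 × 24^0.627 ≈ 42.62 kt.
Cyclone Velma: ΔP = 76; V ≈ 5.81 × 76^0.627 ≈ 87.79 kt.
Difference ≈ 42.62 − 87.79 = -45.17 → -45 kt.

-45 kt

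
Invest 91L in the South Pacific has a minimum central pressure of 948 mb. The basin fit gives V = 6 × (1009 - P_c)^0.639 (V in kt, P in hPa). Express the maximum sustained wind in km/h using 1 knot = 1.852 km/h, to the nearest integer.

ΔP = 1009 − 948 = 61 mb.
V ≈ 6 × 61^0.639 = 6 × 13.830 ≈ 82.981 kt.
82.981 × 1.852 ≈ 153.68 km/h → 154 km/h.

154 km/h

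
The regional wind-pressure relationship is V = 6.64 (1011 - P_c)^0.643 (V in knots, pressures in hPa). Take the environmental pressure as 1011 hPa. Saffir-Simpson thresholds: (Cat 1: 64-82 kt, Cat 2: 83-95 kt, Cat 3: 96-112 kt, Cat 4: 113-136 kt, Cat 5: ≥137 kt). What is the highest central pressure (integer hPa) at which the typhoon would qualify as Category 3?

947 hPa

Category 3 begins at V = 96 kt.
Required ΔP = (96/6.64)^(1/0.643) = 14.458^1.555 ≈ 63.71 hPa.
P_c ≤ 1011 − 63.71 = 947.29, so the highest integer P_c is 947 hPa.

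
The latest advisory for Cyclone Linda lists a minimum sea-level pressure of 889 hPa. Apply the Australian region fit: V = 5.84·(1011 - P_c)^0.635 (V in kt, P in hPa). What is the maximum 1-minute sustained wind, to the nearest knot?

ΔP = 1011 − 889 = 122 hPa.
122^0.635 ≈ 21.127.
V ≈ 5.84 × 21.127 ≈ 123.4 kt.

123 kt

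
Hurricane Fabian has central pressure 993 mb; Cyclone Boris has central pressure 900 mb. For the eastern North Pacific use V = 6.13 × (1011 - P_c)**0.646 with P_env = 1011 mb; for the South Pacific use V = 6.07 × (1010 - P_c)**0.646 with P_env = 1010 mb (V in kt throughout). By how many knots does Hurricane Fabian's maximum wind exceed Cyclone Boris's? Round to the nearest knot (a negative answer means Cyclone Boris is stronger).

-87 kt

Hurricane Fabian: ΔP = 18; V ≈ 6.13 × 18^0.646 ≈ 39.66 kt.
Cyclone Boris: ΔP = 110; V ≈ 6.07 × 110^0.646 ≈ 126.45 kt.
Difference ≈ 39.66 − 126.45 = -86.79 → -87 kt.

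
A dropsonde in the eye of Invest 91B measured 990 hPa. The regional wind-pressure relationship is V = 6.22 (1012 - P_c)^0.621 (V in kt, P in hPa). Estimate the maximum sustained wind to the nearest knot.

ΔP = 1012 − 990 = 22 hPa.
22^0.621 ≈ 6.818.
V ≈ 6.22 × 6.818 ≈ 42.4 kt.

42 kt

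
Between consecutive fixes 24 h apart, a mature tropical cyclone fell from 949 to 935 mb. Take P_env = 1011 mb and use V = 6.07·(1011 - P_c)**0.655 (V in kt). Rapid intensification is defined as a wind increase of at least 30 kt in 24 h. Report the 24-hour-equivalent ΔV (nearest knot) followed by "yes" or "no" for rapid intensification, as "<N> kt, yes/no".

V₁: ΔP = 62, V ≈ 6.07 × 62^0.655 ≈ 90.62 kt.
V₂: ΔP = 76, V ≈ 6.07 × 76^0.655 ≈ 103.54 kt.
ΔV over 24 h = 12.92 kt → 24 h equivalent = 12.92 × 24/24 ≈ 12.92 kt.
13 kt < 30 kt ⇒ not rapid intensification.

13 kt, no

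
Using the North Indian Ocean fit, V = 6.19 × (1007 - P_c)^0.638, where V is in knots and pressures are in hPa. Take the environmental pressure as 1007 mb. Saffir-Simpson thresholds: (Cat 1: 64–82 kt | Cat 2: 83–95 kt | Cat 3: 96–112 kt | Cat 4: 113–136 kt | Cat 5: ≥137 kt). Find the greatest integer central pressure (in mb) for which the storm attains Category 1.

968 mb

Category 1 begins at V = 64 kt.
Required ΔP = (64/6.19)^(1/0.638) = 10.339^1.567 ≈ 38.91 mb.
P_c ≤ 1007 − 38.91 = 968.09, so the highest integer P_c is 968 mb.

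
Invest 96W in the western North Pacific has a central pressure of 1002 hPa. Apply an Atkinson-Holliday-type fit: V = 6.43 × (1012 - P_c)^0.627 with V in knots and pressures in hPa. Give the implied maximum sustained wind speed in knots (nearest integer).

27 kt

ΔP = 1012 − 1002 = 10 hPa.
10^0.627 ≈ 4.236.
V ≈ 6.43 × 4.236 ≈ 27.2 kt.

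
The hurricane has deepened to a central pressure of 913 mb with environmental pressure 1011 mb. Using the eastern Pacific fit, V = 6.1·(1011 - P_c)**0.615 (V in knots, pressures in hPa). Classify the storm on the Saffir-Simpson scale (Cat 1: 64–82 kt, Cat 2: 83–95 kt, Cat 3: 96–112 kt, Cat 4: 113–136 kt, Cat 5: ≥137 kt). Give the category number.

ΔP = 1011 − 913 = 98 mb.
V ≈ 6.1 × 98^0.615 = 6.1 × 16.77 ≈ 102 kt.
102 kt falls in the Category 3 band.

3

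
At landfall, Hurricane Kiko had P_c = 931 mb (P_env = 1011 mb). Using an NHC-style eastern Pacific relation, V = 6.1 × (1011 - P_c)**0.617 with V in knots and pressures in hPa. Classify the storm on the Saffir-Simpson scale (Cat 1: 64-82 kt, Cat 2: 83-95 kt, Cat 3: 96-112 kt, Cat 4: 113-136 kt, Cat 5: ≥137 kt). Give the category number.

ΔP = 1011 − 931 = 80 mb.
V ≈ 6.1 × 80^0.617 = 6.1 × 14.94 ≈ 91 kt.
91 kt falls in the Category 2 band.

2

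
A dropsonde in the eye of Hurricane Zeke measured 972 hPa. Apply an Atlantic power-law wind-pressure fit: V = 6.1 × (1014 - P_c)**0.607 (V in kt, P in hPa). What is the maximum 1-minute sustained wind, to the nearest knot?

ΔP = 1014 − 972 = 42 hPa.
42^0.607 ≈ 9.667.
V ≈ 6.1 × 9.667 ≈ 59.0 kt.

59 kt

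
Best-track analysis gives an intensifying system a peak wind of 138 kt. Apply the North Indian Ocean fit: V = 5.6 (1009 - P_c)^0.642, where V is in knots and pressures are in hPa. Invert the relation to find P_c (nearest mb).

ΔP = (V / 5.6)^(1/0.642) = (138/5.6)^1.558.
138/5.6 = 24.643; 24.643^1.558 ≈ 147.14 mb.
P_c = 1009 − 147.14 = 861.86 ≈ 862 mb.

862 mb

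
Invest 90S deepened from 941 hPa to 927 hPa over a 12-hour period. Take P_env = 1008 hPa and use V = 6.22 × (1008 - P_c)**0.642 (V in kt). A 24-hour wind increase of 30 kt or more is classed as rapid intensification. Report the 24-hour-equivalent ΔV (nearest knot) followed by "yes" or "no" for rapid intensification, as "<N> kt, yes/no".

V₁: ΔP = 67, V ≈ 6.22 × 67^0.642 ≈ 92.50 kt.
V₂: ΔP = 81, V ≈ 6.22 × 81^0.642 ≈ 104.48 kt.
ΔV over 12 h = 11.98 kt → 24 h equivalent = 11.98 × 24/12 ≈ 23.96 kt.
24 kt < 30 kt ⇒ not rapid intensification.

24 kt, no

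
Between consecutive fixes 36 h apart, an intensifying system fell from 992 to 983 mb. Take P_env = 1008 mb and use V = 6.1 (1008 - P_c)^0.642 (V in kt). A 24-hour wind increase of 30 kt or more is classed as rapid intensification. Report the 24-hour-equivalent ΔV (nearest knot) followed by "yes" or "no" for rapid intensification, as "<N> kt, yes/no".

8 kt, no

V₁: ΔP = 16, V ≈ 6.1 × 16^0.642 ≈ 36.17 kt.
V₂: ΔP = 25, V ≈ 6.1 × 25^0.642 ≈ 48.17 kt.
ΔV over 36 h = 12.00 kt → 24 h equivalent = 12.00 × 24/36 ≈ 8.00 kt.
8 kt < 30 kt ⇒ not rapid intensification.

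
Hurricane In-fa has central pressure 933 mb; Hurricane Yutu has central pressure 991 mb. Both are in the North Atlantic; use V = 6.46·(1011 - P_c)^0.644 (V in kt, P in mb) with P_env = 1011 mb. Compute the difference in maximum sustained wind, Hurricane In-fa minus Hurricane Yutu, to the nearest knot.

62 kt

Hurricane In-fa: ΔP = 78; V ≈ 6.46 × 78^0.644 ≈ 106.84 kt.
Hurricane Yutu: ΔP = 20; V ≈ 6.46 × 20^0.644 ≈ 44.47 kt.
Difference ≈ 106.84 − 44.47 = 62.37 → 62 kt.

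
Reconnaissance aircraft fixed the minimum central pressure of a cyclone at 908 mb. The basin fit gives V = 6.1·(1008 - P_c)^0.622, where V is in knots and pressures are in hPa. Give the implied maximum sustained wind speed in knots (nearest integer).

ΔP = 1008 − 908 = 100 mb.
100^0.622 ≈ 17.539.
V ≈ 6.1 × 17.539 ≈ 107.0 kt.

107 kt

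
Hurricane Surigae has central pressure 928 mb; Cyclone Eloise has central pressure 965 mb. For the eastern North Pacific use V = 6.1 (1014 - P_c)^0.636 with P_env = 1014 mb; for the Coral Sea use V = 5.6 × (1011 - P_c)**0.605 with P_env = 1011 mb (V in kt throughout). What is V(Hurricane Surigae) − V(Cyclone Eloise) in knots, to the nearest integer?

47 kt

Hurricane Surigae: ΔP = 86; V ≈ 6.1 × 86^0.636 ≈ 103.67 kt.
Cyclone Eloise: ΔP = 46; V ≈ 5.6 × 46^0.605 ≈ 56.77 kt.
Difference ≈ 103.67 − 56.77 = 46.90 → 47 kt.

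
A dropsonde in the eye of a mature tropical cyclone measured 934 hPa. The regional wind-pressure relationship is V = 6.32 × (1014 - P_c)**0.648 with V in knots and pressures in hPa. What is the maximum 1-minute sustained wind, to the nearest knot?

108 kt

ΔP = 1014 − 934 = 80 hPa.
80^0.648 ≈ 17.108.
V ≈ 6.32 × 17.108 ≈ 108.1 kt.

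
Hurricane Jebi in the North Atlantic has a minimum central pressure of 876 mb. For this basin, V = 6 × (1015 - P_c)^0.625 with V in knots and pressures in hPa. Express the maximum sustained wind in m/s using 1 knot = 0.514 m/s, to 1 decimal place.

67.4 m/s

ΔP = 1015 − 876 = 139 mb.
V ≈ 6 × 139^0.625 = 6 × 21.847 ≈ 131.080 kt.
131.080 × 0.514 ≈ 67.37 m/s → 67.4 m/s.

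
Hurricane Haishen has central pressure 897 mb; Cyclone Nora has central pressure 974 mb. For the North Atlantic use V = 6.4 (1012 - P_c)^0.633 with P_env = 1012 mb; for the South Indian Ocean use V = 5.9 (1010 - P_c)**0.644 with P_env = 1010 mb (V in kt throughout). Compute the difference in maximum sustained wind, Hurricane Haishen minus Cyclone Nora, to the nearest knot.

70 kt

Hurricane Haishen: ΔP = 115; V ≈ 6.4 × 115^0.633 ≈ 129.00 kt.
Cyclone Nora: ΔP = 36; V ≈ 5.9 × 36^0.644 ≈ 59.31 kt.
Difference ≈ 129.00 − 59.31 = 69.69 → 70 kt.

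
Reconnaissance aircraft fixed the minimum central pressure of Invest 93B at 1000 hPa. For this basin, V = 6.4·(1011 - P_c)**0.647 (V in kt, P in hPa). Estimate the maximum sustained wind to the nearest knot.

30 kt

ΔP = 1011 − 1000 = 11 hPa.
11^0.647 ≈ 4.718.
V ≈ 6.4 × 4.718 ≈ 30.2 kt.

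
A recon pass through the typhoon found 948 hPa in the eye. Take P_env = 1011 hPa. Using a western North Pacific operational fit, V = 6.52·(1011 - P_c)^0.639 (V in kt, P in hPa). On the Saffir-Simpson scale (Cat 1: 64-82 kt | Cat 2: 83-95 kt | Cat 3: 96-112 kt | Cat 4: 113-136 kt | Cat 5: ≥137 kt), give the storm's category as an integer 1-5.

ΔP = 1011 − 948 = 63 hPa.
V ≈ 6.52 × 63^0.639 = 6.52 × 14.12 ≈ 92 kt.
92 kt falls in the Category 2 band.

2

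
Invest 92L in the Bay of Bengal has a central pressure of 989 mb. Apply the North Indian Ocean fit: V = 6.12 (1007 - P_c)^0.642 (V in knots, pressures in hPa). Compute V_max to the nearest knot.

ΔP = 1007 − 989 = 18 mb.
18^0.642 ≈ 6.396.
V ≈ 6.12 × 6.396 ≈ 39.1 kt.

39 kt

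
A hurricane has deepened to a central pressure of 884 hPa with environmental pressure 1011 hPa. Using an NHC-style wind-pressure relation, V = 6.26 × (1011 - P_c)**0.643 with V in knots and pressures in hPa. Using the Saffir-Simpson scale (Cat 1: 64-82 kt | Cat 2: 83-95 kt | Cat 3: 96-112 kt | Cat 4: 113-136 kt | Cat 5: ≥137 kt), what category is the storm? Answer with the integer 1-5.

ΔP = 1011 − 884 = 127 hPa.
V ≈ 6.26 × 127^0.643 = 6.26 × 22.53 ≈ 141 kt.
141 kt falls in the Category 5 band.

5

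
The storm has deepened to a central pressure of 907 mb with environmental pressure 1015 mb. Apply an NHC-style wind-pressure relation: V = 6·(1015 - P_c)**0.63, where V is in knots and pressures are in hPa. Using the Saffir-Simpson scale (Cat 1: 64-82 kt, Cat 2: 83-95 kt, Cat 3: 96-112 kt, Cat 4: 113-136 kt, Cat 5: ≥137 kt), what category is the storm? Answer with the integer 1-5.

ΔP = 1015 − 907 = 108 mb.
V ≈ 6 × 108^0.63 = 6 × 19.10 ≈ 115 kt.
115 kt falls in the Category 4 band.

4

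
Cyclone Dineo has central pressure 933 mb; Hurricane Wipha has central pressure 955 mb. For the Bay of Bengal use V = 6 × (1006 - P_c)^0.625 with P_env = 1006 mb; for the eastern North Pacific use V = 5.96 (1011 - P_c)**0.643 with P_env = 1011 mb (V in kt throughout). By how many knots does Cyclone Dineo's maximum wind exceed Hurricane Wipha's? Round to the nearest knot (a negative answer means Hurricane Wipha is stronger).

8 kt

Cyclone Dineo: ΔP = 73; V ≈ 6 × 73^0.625 ≈ 87.65 kt.
Hurricane Wipha: ΔP = 56; V ≈ 5.96 × 56^0.643 ≈ 79.31 kt.
Difference ≈ 87.65 − 79.31 = 8.34 → 8 kt.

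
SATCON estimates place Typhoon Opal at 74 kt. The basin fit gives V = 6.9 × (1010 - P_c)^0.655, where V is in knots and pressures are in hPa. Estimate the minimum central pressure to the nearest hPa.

973 hPa

ΔP = (V / 6.9)^(1/0.655) = (74/6.9)^1.527.
74/6.9 = 10.725; 10.725^1.527 ≈ 37.42 hPa.
P_c = 1010 − 37.42 = 972.58 ≈ 973 hPa.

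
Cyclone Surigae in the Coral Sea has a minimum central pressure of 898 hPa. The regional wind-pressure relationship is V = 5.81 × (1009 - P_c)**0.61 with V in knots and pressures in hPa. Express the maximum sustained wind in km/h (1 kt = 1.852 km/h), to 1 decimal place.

190.3 km/h

ΔP = 1009 − 898 = 111 hPa.
V ≈ 5.81 × 111^0.61 = 5.81 × 17.687 ≈ 102.760 kt.
102.760 × 1.852 ≈ 190.31 km/h → 190.3 km/h.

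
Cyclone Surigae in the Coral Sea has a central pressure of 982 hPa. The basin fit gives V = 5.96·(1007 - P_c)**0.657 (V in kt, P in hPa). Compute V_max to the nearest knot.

49 kt

ΔP = 1007 − 982 = 25 hPa.
25^0.657 ≈ 8.288.
V ≈ 5.96 × 8.288 ≈ 49.4 kt.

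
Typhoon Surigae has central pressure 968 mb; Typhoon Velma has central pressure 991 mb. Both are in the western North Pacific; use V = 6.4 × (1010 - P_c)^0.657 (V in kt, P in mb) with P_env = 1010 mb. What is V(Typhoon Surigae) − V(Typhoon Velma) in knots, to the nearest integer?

Typhoon Surigae: ΔP = 42; V ≈ 6.4 × 42^0.657 ≈ 74.59 kt.
Typhoon Velma: ΔP = 19; V ≈ 6.4 × 19^0.657 ≈ 44.29 kt.
Difference ≈ 74.59 − 44.29 = 30.30 → 30 kt.

30 kt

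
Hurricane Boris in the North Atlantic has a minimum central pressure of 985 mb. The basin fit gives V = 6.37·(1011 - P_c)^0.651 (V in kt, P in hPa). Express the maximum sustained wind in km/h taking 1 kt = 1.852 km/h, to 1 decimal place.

98.4 km/h

ΔP = 1011 − 985 = 26 mb.
V ≈ 6.37 × 26^0.651 = 6.37 × 8.340 ≈ 53.124 kt.
53.124 × 1.852 ≈ 98.38 km/h → 98.4 km/h.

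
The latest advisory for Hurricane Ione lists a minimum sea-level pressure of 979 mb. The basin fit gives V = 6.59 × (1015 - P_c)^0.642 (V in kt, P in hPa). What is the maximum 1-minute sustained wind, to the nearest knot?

66 kt

ΔP = 1015 − 979 = 36 mb.
36^0.642 ≈ 9.980.
V ≈ 6.59 × 9.980 ≈ 65.8 kt.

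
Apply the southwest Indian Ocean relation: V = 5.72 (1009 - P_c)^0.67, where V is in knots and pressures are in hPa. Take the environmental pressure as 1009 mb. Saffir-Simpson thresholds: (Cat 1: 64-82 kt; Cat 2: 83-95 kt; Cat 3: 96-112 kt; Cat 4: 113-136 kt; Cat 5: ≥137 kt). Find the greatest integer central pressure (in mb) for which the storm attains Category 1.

Category 1 begins at V = 64 kt.
Required ΔP = (64/5.72)^(1/0.67) = 11.189^1.493 ≈ 36.76 mb.
P_c ≤ 1009 − 36.76 = 972.24, so the highest integer P_c is 972 mb.

972 mb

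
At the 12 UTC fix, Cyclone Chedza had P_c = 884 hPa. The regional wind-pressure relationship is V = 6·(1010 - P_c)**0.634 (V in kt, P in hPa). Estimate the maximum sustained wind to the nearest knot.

ΔP = 1010 − 884 = 126 hPa.
126^0.634 ≈ 21.460.
V ≈ 6 × 21.460 ≈ 128.8 kt.

129 kt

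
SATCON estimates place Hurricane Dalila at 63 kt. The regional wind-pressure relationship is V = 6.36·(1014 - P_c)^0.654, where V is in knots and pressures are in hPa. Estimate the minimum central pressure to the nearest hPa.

981 hPa

ΔP = (V / 6.36)^(1/0.654) = (63/6.36)^1.529.
63/6.36 = 9.906; 9.906^1.529 ≈ 33.32 hPa.
P_c = 1014 − 33.32 = 980.68 ≈ 981 hPa.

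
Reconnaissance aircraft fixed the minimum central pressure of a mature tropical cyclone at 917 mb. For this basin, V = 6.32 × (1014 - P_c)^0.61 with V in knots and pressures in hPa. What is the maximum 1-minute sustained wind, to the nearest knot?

103 kt

ΔP = 1014 − 917 = 97 mb.
97^0.61 ≈ 16.290.
V ≈ 6.32 × 16.290 ≈ 103.0 kt.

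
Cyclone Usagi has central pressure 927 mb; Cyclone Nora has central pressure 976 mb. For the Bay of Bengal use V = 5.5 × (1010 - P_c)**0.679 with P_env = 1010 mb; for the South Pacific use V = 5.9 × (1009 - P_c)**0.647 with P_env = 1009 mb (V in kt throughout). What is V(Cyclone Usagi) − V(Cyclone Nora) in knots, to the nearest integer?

54 kt

Cyclone Usagi: ΔP = 83; V ≈ 5.5 × 83^0.679 ≈ 110.51 kt.
Cyclone Nora: ΔP = 33; V ≈ 5.9 × 33^0.647 ≈ 56.67 kt.
Difference ≈ 110.51 − 56.67 = 53.84 → 54 kt.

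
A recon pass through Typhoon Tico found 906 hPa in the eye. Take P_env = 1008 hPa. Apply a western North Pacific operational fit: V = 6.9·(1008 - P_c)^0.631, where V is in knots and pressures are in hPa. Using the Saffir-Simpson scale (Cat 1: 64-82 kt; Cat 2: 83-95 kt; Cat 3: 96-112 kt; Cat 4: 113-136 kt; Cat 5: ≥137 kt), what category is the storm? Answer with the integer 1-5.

4

ΔP = 1008 − 906 = 102 hPa.
V ≈ 6.9 × 102^0.631 = 6.9 × 18.51 ≈ 128 kt.
128 kt falls in the Category 4 band.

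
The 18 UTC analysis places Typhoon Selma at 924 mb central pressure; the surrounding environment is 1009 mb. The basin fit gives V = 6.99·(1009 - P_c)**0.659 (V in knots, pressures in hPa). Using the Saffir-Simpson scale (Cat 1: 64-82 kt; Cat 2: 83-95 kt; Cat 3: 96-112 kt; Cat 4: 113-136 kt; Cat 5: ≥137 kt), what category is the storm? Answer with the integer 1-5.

ΔP = 1009 − 924 = 85 mb.
V ≈ 6.99 × 85^0.659 = 6.99 × 18.68 ≈ 131 kt.
131 kt falls in the Category 4 band.

4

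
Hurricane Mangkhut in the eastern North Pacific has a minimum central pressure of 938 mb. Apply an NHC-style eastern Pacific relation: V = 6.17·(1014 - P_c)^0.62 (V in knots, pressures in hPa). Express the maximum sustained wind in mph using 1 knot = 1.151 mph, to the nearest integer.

104 mph

ΔP = 1014 − 938 = 76 mb.
V ≈ 6.17 × 76^0.62 = 6.17 × 14.659 ≈ 90.446 kt.
90.446 × 1.151 ≈ 104.10 mph → 104 mph.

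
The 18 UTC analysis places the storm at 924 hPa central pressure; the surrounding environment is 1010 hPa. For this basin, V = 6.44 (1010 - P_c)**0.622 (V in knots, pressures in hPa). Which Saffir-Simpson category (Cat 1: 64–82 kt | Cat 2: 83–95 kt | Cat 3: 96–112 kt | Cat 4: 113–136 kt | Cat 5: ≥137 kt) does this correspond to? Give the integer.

3

ΔP = 1010 − 924 = 86 hPa.
V ≈ 6.44 × 86^0.622 = 6.44 × 15.97 ≈ 103 kt.
103 kt falls in the Category 3 band.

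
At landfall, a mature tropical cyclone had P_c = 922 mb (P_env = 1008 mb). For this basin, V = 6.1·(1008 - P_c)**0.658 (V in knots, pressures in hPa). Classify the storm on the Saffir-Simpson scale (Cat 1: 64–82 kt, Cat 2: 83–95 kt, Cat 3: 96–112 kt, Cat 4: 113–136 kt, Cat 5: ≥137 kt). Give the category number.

4

ΔP = 1008 − 922 = 86 mb.
V ≈ 6.1 × 86^0.658 = 6.1 × 18.75 ≈ 114 kt.
114 kt falls in the Category 4 band.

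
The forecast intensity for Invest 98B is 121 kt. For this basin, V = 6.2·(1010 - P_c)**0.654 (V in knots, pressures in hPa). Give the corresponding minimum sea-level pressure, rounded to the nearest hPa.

916 hPa

ΔP = (V / 6.2)^(1/0.654) = (121/6.2)^1.529.
121/6.2 = 19.516; 19.516^1.529 ≈ 93.99 hPa.
P_c = 1010 − 93.99 = 916.01 ≈ 916 hPa.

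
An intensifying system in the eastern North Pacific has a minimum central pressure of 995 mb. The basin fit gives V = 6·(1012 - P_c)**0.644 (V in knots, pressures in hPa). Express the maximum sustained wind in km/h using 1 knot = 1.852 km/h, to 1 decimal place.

ΔP = 1012 − 995 = 17 mb.
V ≈ 6 × 17^0.644 = 6 × 6.200 ≈ 37.201 kt.
37.201 × 1.852 ≈ 68.90 km/h → 68.9 km/h.

68.9 km/h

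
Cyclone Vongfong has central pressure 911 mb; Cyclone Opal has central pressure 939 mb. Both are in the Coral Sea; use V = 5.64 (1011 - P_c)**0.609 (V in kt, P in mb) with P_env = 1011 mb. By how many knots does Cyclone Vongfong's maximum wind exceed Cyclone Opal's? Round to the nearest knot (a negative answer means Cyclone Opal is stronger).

17 kt

Cyclone Vongfong: ΔP = 100; V ≈ 5.64 × 100^0.609 ≈ 93.17 kt.
Cyclone Opal: ΔP = 72; V ≈ 5.64 × 72^0.609 ≈ 76.28 kt.
Difference ≈ 93.17 − 76.28 = 16.89 → 17 kt.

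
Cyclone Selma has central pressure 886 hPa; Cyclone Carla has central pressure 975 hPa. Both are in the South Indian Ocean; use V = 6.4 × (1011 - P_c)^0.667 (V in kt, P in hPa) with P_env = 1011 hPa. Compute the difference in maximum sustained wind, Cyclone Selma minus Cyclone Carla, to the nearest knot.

Cyclone Selma: ΔP = 125; V ≈ 6.4 × 125^0.667 ≈ 160.26 kt.
Cyclone Carla: ΔP = 36; V ≈ 6.4 × 36^0.667 ≈ 69.86 kt.
Difference ≈ 160.26 − 69.86 = 90.40 → 90 kt.

90 kt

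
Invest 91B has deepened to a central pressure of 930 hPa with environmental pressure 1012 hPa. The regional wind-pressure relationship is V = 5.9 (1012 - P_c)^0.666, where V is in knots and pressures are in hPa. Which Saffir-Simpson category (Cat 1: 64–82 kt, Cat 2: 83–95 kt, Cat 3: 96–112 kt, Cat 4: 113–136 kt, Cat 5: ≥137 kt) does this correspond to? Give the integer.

3

ΔP = 1012 − 930 = 82 hPa.
V ≈ 5.9 × 82^0.666 = 5.9 × 18.82 ≈ 111 kt.
111 kt falls in the Category 3 band.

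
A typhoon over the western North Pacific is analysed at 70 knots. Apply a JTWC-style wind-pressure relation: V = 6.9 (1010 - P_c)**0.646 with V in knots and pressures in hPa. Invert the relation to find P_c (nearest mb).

974 mb

ΔP = (V / 6.9)^(1/0.646) = (70/6.9)^1.548.
70/6.9 = 10.145; 10.145^1.548 ≈ 36.11 mb.
P_c = 1010 − 36.11 = 973.89 ≈ 974 mb.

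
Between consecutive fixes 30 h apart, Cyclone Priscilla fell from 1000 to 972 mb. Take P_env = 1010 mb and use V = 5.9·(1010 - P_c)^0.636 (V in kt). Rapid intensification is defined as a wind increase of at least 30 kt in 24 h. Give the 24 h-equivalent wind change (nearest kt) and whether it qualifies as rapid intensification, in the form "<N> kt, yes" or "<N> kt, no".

V₁: ΔP = 10, V ≈ 5.9 × 10^0.636 ≈ 25.52 kt.
V₂: ΔP = 38, V ≈ 5.9 × 38^0.636 ≈ 59.65 kt.
ΔV over 30 h = 34.13 kt → 24 h equivalent = 34.13 × 24/30 ≈ 27.30 kt.
27 kt < 30 kt ⇒ not rapid intensification.

27 kt, no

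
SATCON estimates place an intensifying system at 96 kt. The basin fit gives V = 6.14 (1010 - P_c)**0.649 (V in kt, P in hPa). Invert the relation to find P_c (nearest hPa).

941 hPa

ΔP = (V / 6.14)^(1/0.649) = (96/6.14)^1.541.
96/6.14 = 15.635; 15.635^1.541 ≈ 69.17 hPa.
P_c = 1010 − 69.17 = 940.83 ≈ 941 hPa.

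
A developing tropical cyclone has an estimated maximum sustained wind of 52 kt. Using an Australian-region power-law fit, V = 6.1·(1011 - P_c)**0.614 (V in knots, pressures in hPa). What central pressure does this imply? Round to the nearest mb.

ΔP = (V / 6.1)^(1/0.614) = (52/6.1)^1.629.
52/6.1 = 8.525; 8.525^1.629 ≈ 32.79 mb.
P_c = 1011 − 32.79 = 978.21 ≈ 978 mb.

978 mb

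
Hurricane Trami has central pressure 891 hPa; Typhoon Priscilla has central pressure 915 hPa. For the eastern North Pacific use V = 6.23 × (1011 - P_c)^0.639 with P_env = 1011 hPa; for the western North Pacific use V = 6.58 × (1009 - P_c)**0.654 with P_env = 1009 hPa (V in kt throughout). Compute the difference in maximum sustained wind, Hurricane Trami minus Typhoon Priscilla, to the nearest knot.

Hurricane Trami: ΔP = 120; V ≈ 6.23 × 120^0.639 ≈ 132.77 kt.
Typhoon Priscilla: ΔP = 94; V ≈ 6.58 × 94^0.654 ≈ 128.43 kt.
Difference ≈ 132.77 − 128.43 = 4.34 → 4 kt.

4 kt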